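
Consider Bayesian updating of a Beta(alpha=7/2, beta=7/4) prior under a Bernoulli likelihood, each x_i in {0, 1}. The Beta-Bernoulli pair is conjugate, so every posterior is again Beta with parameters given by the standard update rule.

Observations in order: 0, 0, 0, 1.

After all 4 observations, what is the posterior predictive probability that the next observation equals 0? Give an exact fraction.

obs 1: x=0 → posterior Beta(7/2, 11/4)
obs 2: x=0 → posterior Beta(7/2, 15/4)
obs 3: x=0 → posterior Beta(7/2, 19/4)
obs 4: x=1 → posterior Beta(9/2, 19/4)

19/37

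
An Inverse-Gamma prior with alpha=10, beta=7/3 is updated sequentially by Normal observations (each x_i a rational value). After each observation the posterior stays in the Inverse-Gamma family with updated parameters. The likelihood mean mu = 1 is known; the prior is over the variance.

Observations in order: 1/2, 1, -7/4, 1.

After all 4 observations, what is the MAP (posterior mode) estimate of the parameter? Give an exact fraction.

599/1248

obs 1: x=1/2 → posterior Inverse-Gamma(21/2, 59/24)
obs 2: x=1 → posterior Inverse-Gamma(11, 59/24)
obs 3: x=-7/4 → posterior Inverse-Gamma(23/2, 599/96)
obs 4: x=1 → posterior Inverse-Gamma(12, 599/96)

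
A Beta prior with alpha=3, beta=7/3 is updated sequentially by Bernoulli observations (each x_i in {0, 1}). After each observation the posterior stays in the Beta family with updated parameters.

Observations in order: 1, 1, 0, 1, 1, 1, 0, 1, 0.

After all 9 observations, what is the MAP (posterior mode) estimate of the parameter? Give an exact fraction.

obs 1: x=1 → posterior Beta(4, 7/3)
obs 2: x=1 → posterior Beta(5, 7/3)
obs 3: x=0 → posterior Beta(5, 10/3)
obs 4: x=1 → posterior Beta(6, 10/3)
obs 5: x=1 → posterior Beta(7, 10/3)
obs 6: x=1 → posterior Beta(8, 10/3)
obs 7: x=0 → posterior Beta(8, 13/3)
obs 8: x=1 → posterior Beta(9, 13/3)
obs 9: x=0 → posterior Beta(9, 16/3)

24/37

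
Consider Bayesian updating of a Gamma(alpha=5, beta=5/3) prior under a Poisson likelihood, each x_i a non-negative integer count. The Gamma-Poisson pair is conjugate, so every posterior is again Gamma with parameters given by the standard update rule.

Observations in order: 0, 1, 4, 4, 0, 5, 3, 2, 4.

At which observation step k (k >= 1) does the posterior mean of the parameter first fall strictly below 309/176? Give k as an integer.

k = 2

obs 1: x=0 → posterior Gamma(5, 8/3)
obs 2: x=1 → posterior Gamma(6, 11/3)
obs 3: x=4 → posterior Gamma(10, 14/3)
obs 4: x=4 → posterior Gamma(14, 17/3)
obs 5: x=0 → posterior Gamma(14, 20/3)
obs 6: x=5 → posterior Gamma(19, 23/3)
obs 7: x=3 → posterior Gamma(22, 26/3)
obs 8: x=2 → posterior Gamma(24, 29/3)
obs 9: x=4 → posterior Gamma(28, 32/3)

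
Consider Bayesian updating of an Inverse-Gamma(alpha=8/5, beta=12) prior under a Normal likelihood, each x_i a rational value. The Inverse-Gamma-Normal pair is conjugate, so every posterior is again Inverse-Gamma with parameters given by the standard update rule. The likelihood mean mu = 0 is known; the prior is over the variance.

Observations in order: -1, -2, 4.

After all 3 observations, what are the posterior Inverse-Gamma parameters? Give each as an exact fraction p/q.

alpha=31/10, beta=45/2

obs 1: x=-1 → posterior Inverse-Gamma(21/10, 25/2)
obs 2: x=-2 → posterior Inverse-Gamma(13/5, 29/2)
obs 3: x=4 → posterior Inverse-Gamma(31/10, 45/2)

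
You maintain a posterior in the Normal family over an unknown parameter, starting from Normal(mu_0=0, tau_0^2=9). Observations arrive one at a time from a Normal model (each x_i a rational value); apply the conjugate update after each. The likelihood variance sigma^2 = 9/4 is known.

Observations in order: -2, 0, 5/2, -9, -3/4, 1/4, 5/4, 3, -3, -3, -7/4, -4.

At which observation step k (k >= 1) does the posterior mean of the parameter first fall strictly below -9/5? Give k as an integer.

obs 1: x=-2 → posterior Normal(-8/5, 9/5)
obs 2: x=0 → posterior Normal(-8/9, 1)
obs 3: x=5/2 → posterior Normal(2/13, 9/13)
obs 4: x=-9 → posterior Normal(-2, 9/17)
obs 5: x=-3/4 → posterior Normal(-37/21, 3/7)
obs 6: x=1/4 → posterior Normal(-36/25, 9/25)
obs 7: x=5/4 → posterior Normal(-31/29, 9/29)
obs 8: x=3 → posterior Normal(-19/33, 3/11)
obs 9: x=-3 → posterior Normal(-31/37, 9/37)
obs 10: x=-3 → posterior Normal(-43/41, 9/41)
obs 11: x=-7/4 → posterior Normal(-10/9, 1/5)
obs 12: x=-4 → posterior Normal(-66/49, 9/49)

k = 4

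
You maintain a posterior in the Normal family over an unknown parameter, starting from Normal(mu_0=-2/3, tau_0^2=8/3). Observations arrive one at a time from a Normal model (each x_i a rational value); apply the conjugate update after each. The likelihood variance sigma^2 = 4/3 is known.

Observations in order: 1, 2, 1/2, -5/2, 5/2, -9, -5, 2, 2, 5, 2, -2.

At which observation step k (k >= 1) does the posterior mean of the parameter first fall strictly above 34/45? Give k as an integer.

k = 2

obs 1: x=1 → posterior Normal(4/9, 8/9)
obs 2: x=2 → posterior Normal(16/15, 8/15)
obs 3: x=1/2 → posterior Normal(19/21, 8/21)
obs 4: x=-5/2 → posterior Normal(4/27, 8/27)
obs 5: x=5/2 → posterior Normal(19/33, 8/33)
obs 6: x=-9 → posterior Normal(-35/39, 8/39)
obs 7: x=-5 → posterior Normal(-13/9, 8/45)
obs 8: x=2 → posterior Normal(-53/51, 8/51)
obs 9: x=2 → posterior Normal(-41/57, 8/57)
obs 10: x=5 → posterior Normal(-11/63, 8/63)
obs 11: x=2 → posterior Normal(1/69, 8/69)
obs 12: x=-2 → posterior Normal(-11/75, 8/75)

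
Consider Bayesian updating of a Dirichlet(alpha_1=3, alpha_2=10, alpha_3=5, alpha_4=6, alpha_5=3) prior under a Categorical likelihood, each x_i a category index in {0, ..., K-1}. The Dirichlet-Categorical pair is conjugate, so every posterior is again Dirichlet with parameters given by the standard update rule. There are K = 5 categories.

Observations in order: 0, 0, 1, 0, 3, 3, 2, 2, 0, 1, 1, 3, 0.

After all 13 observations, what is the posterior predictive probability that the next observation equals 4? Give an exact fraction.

3/40

obs 1: x=0 → posterior Dirichlet(4, 10, 5, 6, 3)
obs 2: x=0 → posterior Dirichlet(5, 10, 5, 6, 3)
obs 3: x=1 → posterior Dirichlet(5, 11, 5, 6, 3)
obs 4: x=0 → posterior Dirichlet(6, 11, 5, 6, 3)
obs 5: x=3 → posterior Dirichlet(6, 11, 5, 7, 3)
obs 6: x=3 → posterior Dirichlet(6, 11, 5, 8, 3)
obs 7: x=2 → posterior Dirichlet(6, 11, 6, 8, 3)
obs 8: x=2 → posterior Dirichlet(6, 11, 7, 8, 3)
obs 9: x=0 → posterior Dirichlet(7, 11, 7, 8, 3)
obs 10: x=1 → posterior Dirichlet(7, 12, 7, 8, 3)
obs 11: x=1 → posterior Dirichlet(7, 13, 7, 8, 3)
obs 12: x=3 → posterior Dirichlet(7, 13, 7, 9, 3)
obs 13: x=0 → posterior Dirichlet(8, 13, 7, 9, 3)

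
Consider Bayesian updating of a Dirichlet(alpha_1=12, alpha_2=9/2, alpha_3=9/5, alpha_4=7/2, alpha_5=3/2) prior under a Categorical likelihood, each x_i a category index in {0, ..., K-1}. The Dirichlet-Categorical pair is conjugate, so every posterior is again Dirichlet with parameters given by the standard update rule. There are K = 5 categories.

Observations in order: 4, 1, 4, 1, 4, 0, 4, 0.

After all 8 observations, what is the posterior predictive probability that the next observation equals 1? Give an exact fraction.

65/313

obs 1: x=4 → posterior Dirichlet(12, 9/2, 9/5, 7/2, 5/2)
obs 2: x=1 → posterior Dirichlet(12, 11/2, 9/5, 7/2, 5/2)
obs 3: x=4 → posterior Dirichlet(12, 11/2, 9/5, 7/2, 7/2)
obs 4: x=1 → posterior Dirichlet(12, 13/2, 9/5, 7/2, 7/2)
obs 5: x=4 → posterior Dirichlet(12, 13/2, 9/5, 7/2, 9/2)
obs 6: x=0 → posterior Dirichlet(13, 13/2, 9/5, 7/2, 9/2)
obs 7: x=4 → posterior Dirichlet(13, 13/2, 9/5, 7/2, 11/2)
obs 8: x=0 → posterior Dirichlet(14, 13/2, 9/5, 7/2, 11/2)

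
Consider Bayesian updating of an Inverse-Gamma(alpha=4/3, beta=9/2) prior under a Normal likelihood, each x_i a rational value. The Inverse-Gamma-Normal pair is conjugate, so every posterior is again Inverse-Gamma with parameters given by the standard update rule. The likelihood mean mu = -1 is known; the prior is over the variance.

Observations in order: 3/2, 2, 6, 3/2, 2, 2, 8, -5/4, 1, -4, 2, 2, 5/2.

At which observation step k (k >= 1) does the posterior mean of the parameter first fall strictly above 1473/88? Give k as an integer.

k = 3

obs 1: x=3/2 → posterior Inverse-Gamma(11/6, 61/8)
obs 2: x=2 → posterior Inverse-Gamma(7/3, 97/8)
obs 3: x=6 → posterior Inverse-Gamma(17/6, 293/8)
obs 4: x=3/2 → posterior Inverse-Gamma(10/3, 159/4)
obs 5: x=2 → posterior Inverse-Gamma(23/6, 177/4)
obs 6: x=2 → posterior Inverse-Gamma(13/3, 195/4)
obs 7: x=8 → posterior Inverse-Gamma(29/6, 357/4)
obs 8: x=-5/4 → posterior Inverse-Gamma(16/3, 2857/32)
obs 9: x=1 → posterior Inverse-Gamma(35/6, 2921/32)
obs 10: x=-4 → posterior Inverse-Gamma(19/3, 3065/32)
obs 11: x=2 → posterior Inverse-Gamma(41/6, 3209/32)
obs 12: x=2 → posterior Inverse-Gamma(22/3, 3353/32)
obs 13: x=5/2 → posterior Inverse-Gamma(47/6, 3549/32)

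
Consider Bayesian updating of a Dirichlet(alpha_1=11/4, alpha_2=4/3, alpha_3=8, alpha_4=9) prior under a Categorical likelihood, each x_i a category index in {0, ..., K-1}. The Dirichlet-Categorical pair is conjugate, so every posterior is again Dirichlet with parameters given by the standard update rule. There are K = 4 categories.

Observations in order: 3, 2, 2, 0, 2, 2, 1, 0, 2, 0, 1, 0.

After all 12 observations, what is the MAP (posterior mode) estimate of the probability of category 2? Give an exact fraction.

144/349

obs 1: x=3 → posterior Dirichlet(11/4, 4/3, 8, 10)
obs 2: x=2 → posterior Dirichlet(11/4, 4/3, 9, 10)
obs 3: x=2 → posterior Dirichlet(11/4, 4/3, 10, 10)
obs 4: x=0 → posterior Dirichlet(15/4, 4/3, 10, 10)
obs 5: x=2 → posterior Dirichlet(15/4, 4/3, 11, 10)
obs 6: x=2 → posterior Dirichlet(15/4, 4/3, 12, 10)
obs 7: x=1 → posterior Dirichlet(15/4, 7/3, 12, 10)
obs 8: x=0 → posterior Dirichlet(19/4, 7/3, 12, 10)
obs 9: x=2 → posterior Dirichlet(19/4, 7/3, 13, 10)
obs 10: x=0 → posterior Dirichlet(23/4, 7/3, 13, 10)
obs 11: x=1 → posterior Dirichlet(23/4, 10/3, 13, 10)
obs 12: x=0 → posterior Dirichlet(27/4, 10/3, 13, 10)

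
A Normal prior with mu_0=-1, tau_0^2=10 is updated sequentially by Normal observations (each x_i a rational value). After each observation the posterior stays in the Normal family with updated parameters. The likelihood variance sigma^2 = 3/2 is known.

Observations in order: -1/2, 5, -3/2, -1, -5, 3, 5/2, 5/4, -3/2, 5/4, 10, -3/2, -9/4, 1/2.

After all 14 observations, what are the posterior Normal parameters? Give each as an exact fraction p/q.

obs 1: x=-1/2 → posterior Normal(-13/23, 30/23)
obs 2: x=5 → posterior Normal(87/43, 30/43)
obs 3: x=-3/2 → posterior Normal(19/21, 10/21)
obs 4: x=-1 → posterior Normal(37/83, 30/83)
obs 5: x=-5 → posterior Normal(-63/103, 30/103)
obs 6: x=3 → posterior Normal(-1/41, 10/41)
obs 7: x=5/2 → posterior Normal(47/143, 30/143)
obs 8: x=5/4 → posterior Normal(72/163, 30/163)
obs 9: x=-3/2 → posterior Normal(14/61, 10/61)
obs 10: x=5/4 → posterior Normal(67/203, 30/203)
obs 11: x=10 → posterior Normal(267/223, 30/223)
obs 12: x=-3/2 → posterior Normal(79/81, 10/81)
obs 13: x=-9/4 → posterior Normal(192/263, 30/263)
obs 14: x=1/2 → posterior Normal(202/283, 30/283)

mu_0=202/283, tau_0^2=30/283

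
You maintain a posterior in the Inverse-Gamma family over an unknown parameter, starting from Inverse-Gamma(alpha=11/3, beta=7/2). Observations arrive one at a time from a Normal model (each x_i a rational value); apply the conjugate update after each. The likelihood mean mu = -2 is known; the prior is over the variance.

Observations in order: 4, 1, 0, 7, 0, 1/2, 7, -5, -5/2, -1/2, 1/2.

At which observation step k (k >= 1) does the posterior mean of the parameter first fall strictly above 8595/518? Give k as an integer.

k = 7

obs 1: x=4 → posterior Inverse-Gamma(25/6, 43/2)
obs 2: x=1 → posterior Inverse-Gamma(14/3, 26)
obs 3: x=0 → posterior Inverse-Gamma(31/6, 28)
obs 4: x=7 → posterior Inverse-Gamma(17/3, 137/2)
obs 5: x=0 → posterior Inverse-Gamma(37/6, 141/2)
obs 6: x=1/2 → posterior Inverse-Gamma(20/3, 589/8)
obs 7: x=7 → posterior Inverse-Gamma(43/6, 913/8)
obs 8: x=-5 → posterior Inverse-Gamma(23/3, 949/8)
obs 9: x=-5/2 → posterior Inverse-Gamma(49/6, 475/4)
obs 10: x=-1/2 → posterior Inverse-Gamma(26/3, 959/8)
obs 11: x=1/2 → posterior Inverse-Gamma(55/6, 123)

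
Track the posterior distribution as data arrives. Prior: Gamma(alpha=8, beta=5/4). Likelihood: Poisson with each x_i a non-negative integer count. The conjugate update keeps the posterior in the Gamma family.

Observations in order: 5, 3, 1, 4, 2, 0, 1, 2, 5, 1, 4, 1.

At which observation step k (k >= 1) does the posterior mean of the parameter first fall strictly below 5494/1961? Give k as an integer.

obs 1: x=5 → posterior Gamma(13, 9/4)
obs 2: x=3 → posterior Gamma(16, 13/4)
obs 3: x=1 → posterior Gamma(17, 17/4)
obs 4: x=4 → posterior Gamma(21, 21/4)
obs 5: x=2 → posterior Gamma(23, 25/4)
obs 6: x=0 → posterior Gamma(23, 29/4)
obs 7: x=1 → posterior Gamma(24, 33/4)
obs 8: x=2 → posterior Gamma(26, 37/4)
obs 9: x=5 → posterior Gamma(31, 41/4)
obs 10: x=1 → posterior Gamma(32, 45/4)
obs 11: x=4 → posterior Gamma(36, 49/4)
obs 12: x=1 → posterior Gamma(37, 53/4)

k = 12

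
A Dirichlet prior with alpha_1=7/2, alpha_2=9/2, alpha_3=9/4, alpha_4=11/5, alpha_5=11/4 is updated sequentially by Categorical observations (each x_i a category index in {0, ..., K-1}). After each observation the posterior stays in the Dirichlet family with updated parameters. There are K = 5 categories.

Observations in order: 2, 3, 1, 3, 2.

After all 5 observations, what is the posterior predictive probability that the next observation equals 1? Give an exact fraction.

obs 1: x=2 → posterior Dirichlet(7/2, 9/2, 13/4, 11/5, 11/4)
obs 2: x=3 → posterior Dirichlet(7/2, 9/2, 13/4, 16/5, 11/4)
obs 3: x=1 → posterior Dirichlet(7/2, 11/2, 13/4, 16/5, 11/4)
obs 4: x=3 → posterior Dirichlet(7/2, 11/2, 13/4, 21/5, 11/4)
obs 5: x=2 → posterior Dirichlet(7/2, 11/2, 17/4, 21/5, 11/4)

55/202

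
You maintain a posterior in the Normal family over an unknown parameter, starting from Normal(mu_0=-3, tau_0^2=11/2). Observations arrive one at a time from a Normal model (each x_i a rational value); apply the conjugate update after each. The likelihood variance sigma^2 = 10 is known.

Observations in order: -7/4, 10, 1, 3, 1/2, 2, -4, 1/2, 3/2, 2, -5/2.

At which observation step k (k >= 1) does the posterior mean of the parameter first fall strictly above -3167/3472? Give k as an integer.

k = 2

obs 1: x=-7/4 → posterior Normal(-317/124, 110/31)
obs 2: x=10 → posterior Normal(41/56, 55/21)
obs 3: x=1 → posterior Normal(167/212, 110/53)
obs 4: x=3 → posterior Normal(299/256, 55/32)
obs 5: x=1/2 → posterior Normal(107/100, 22/15)
obs 6: x=2 → posterior Normal(409/344, 55/43)
obs 7: x=-4 → posterior Normal(233/388, 110/97)
obs 8: x=1/2 → posterior Normal(85/144, 55/54)
obs 9: x=3/2 → posterior Normal(321/476, 110/119)
obs 10: x=2 → posterior Normal(409/520, 11/13)
obs 11: x=-5/2 → posterior Normal(299/564, 110/141)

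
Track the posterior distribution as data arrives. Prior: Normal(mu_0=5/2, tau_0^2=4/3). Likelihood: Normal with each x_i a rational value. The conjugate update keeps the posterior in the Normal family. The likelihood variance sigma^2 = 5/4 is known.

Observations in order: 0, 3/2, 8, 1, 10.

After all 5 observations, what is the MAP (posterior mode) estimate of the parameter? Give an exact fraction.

731/190

obs 1: x=0 → posterior Normal(75/62, 20/31)
obs 2: x=3/2 → posterior Normal(123/94, 20/47)
obs 3: x=8 → posterior Normal(379/126, 20/63)
obs 4: x=1 → posterior Normal(411/158, 20/79)
obs 5: x=10 → posterior Normal(731/190, 4/19)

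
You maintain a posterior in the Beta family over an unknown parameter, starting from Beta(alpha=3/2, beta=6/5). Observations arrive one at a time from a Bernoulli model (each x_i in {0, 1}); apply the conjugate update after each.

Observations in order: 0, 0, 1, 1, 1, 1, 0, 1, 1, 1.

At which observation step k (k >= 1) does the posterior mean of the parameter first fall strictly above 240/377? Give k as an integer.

k = 9

obs 1: x=0 → posterior Beta(3/2, 11/5)
obs 2: x=0 → posterior Beta(3/2, 16/5)
obs 3: x=1 → posterior Beta(5/2, 16/5)
obs 4: x=1 → posterior Beta(7/2, 16/5)
obs 5: x=1 → posterior Beta(9/2, 16/5)
obs 6: x=1 → posterior Beta(11/2, 16/5)
obs 7: x=0 → posterior Beta(11/2, 21/5)
obs 8: x=1 → posterior Beta(13/2, 21/5)
obs 9: x=1 → posterior Beta(15/2, 21/5)
obs 10: x=1 → posterior Beta(17/2, 21/5)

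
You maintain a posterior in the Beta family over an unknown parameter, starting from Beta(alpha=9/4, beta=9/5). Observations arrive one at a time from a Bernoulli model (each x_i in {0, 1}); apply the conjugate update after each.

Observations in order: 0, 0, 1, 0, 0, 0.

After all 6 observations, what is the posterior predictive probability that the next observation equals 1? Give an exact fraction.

obs 1: x=0 → posterior Beta(9/4, 14/5)
obs 2: x=0 → posterior Beta(9/4, 19/5)
obs 3: x=1 → posterior Beta(13/4, 19/5)
obs 4: x=0 → posterior Beta(13/4, 24/5)
obs 5: x=0 → posterior Beta(13/4, 29/5)
obs 6: x=0 → posterior Beta(13/4, 34/5)

65/201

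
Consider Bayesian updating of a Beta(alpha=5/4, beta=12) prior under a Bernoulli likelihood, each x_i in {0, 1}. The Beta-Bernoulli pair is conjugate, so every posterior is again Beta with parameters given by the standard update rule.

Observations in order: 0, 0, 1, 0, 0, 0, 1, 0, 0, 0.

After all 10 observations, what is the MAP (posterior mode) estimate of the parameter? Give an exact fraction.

obs 1: x=0 → posterior Beta(5/4, 13)
obs 2: x=0 → posterior Beta(5/4, 14)
obs 3: x=1 → posterior Beta(9/4, 14)
obs 4: x=0 → posterior Beta(9/4, 15)
obs 5: x=0 → posterior Beta(9/4, 16)
obs 6: x=0 → posterior Beta(9/4, 17)
obs 7: x=1 → posterior Beta(13/4, 17)
obs 8: x=0 → posterior Beta(13/4, 18)
obs 9: x=0 → posterior Beta(13/4, 19)
obs 10: x=0 → posterior Beta(13/4, 20)

9/85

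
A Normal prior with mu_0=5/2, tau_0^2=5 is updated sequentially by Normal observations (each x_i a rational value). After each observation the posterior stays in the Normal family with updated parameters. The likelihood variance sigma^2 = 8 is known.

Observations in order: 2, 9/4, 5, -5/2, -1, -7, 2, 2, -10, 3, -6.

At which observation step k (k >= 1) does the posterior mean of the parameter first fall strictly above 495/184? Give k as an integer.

k = 3

obs 1: x=2 → posterior Normal(30/13, 40/13)
obs 2: x=9/4 → posterior Normal(55/24, 20/9)
obs 3: x=5 → posterior Normal(265/92, 40/23)
obs 4: x=-5/2 → posterior Normal(215/112, 10/7)
obs 5: x=-1 → posterior Normal(65/44, 40/33)
obs 6: x=-7 → posterior Normal(55/152, 20/19)
obs 7: x=2 → posterior Normal(95/172, 40/43)
obs 8: x=2 → posterior Normal(45/64, 5/6)
obs 9: x=-10 → posterior Normal(-65/212, 40/53)
obs 10: x=3 → posterior Normal(-5/232, 20/29)
obs 11: x=-6 → posterior Normal(-125/252, 40/63)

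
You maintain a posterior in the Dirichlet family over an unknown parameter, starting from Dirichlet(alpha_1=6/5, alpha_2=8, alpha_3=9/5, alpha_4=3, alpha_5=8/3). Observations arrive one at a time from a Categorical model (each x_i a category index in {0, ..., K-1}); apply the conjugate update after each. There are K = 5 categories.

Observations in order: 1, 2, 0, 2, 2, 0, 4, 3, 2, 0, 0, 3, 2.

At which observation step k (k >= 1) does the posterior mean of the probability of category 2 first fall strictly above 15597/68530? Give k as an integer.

k = 13

obs 1: x=1 → posterior Dirichlet(6/5, 9, 9/5, 3, 8/3)
obs 2: x=2 → posterior Dirichlet(6/5, 9, 14/5, 3, 8/3)
obs 3: x=0 → posterior Dirichlet(11/5, 9, 14/5, 3, 8/3)
obs 4: x=2 → posterior Dirichlet(11/5, 9, 19/5, 3, 8/3)
obs 5: x=2 → posterior Dirichlet(11/5, 9, 24/5, 3, 8/3)
obs 6: x=0 → posterior Dirichlet(16/5, 9, 24/5, 3, 8/3)
obs 7: x=4 → posterior Dirichlet(16/5, 9, 24/5, 3, 11/3)
obs 8: x=3 → posterior Dirichlet(16/5, 9, 24/5, 4, 11/3)
obs 9: x=2 → posterior Dirichlet(16/5, 9, 29/5, 4, 11/3)
obs 10: x=0 → posterior Dirichlet(21/5, 9, 29/5, 4, 11/3)
obs 11: x=0 → posterior Dirichlet(26/5, 9, 29/5, 4, 11/3)
obs 12: x=3 → posterior Dirichlet(26/5, 9, 29/5, 5, 11/3)
obs 13: x=2 → posterior Dirichlet(26/5, 9, 34/5, 5, 11/3)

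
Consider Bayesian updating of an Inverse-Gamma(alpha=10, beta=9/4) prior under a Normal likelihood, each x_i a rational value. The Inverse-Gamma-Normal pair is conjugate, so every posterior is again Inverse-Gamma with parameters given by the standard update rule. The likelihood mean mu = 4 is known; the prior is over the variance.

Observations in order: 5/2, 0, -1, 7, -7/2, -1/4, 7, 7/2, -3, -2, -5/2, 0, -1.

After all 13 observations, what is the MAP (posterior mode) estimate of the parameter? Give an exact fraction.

obs 1: x=5/2 → posterior Inverse-Gamma(21/2, 27/8)
obs 2: x=0 → posterior Inverse-Gamma(11, 91/8)
obs 3: x=-1 → posterior Inverse-Gamma(23/2, 191/8)
obs 4: x=7 → posterior Inverse-Gamma(12, 227/8)
obs 5: x=-7/2 → posterior Inverse-Gamma(25/2, 113/2)
obs 6: x=-1/4 → posterior Inverse-Gamma(13, 2097/32)
obs 7: x=7 → posterior Inverse-Gamma(27/2, 2241/32)
obs 8: x=7/2 → posterior Inverse-Gamma(14, 2245/32)
obs 9: x=-3 → posterior Inverse-Gamma(29/2, 3029/32)
obs 10: x=-2 → posterior Inverse-Gamma(15, 3605/32)
obs 11: x=-5/2 → posterior Inverse-Gamma(31/2, 4281/32)
obs 12: x=0 → posterior Inverse-Gamma(16, 4537/32)
obs 13: x=-1 → posterior Inverse-Gamma(33/2, 4937/32)

4937/560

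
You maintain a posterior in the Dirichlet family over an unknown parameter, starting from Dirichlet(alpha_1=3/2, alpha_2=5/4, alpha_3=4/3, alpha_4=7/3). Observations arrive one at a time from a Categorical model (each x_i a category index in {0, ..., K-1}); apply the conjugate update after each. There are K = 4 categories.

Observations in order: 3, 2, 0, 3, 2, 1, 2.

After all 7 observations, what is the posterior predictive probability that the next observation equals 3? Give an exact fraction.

obs 1: x=3 → posterior Dirichlet(3/2, 5/4, 4/3, 10/3)
obs 2: x=2 → posterior Dirichlet(3/2, 5/4, 7/3, 10/3)
obs 3: x=0 → posterior Dirichlet(5/2, 5/4, 7/3, 10/3)
obs 4: x=3 → posterior Dirichlet(5/2, 5/4, 7/3, 13/3)
obs 5: x=2 → posterior Dirichlet(5/2, 5/4, 10/3, 13/3)
obs 6: x=1 → posterior Dirichlet(5/2, 9/4, 10/3, 13/3)
obs 7: x=2 → posterior Dirichlet(5/2, 9/4, 13/3, 13/3)

52/161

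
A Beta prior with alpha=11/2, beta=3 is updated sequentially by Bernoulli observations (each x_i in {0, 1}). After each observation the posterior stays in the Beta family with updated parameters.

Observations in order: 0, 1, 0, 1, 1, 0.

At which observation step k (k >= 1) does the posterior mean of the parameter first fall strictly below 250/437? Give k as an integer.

k = 3

obs 1: x=0 → posterior Beta(11/2, 4)
obs 2: x=1 → posterior Beta(13/2, 4)
obs 3: x=0 → posterior Beta(13/2, 5)
obs 4: x=1 → posterior Beta(15/2, 5)
obs 5: x=1 → posterior Beta(17/2, 5)
obs 6: x=0 → posterior Beta(17/2, 6)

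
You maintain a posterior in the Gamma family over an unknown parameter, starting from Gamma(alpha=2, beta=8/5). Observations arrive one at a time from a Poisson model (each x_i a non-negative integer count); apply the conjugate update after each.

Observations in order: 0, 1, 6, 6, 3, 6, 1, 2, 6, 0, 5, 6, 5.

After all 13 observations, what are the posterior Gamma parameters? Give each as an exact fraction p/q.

alpha=49, beta=73/5

obs 1: x=0 → posterior Gamma(2, 13/5)
obs 2: x=1 → posterior Gamma(3, 18/5)
obs 3: x=6 → posterior Gamma(9, 23/5)
obs 4: x=6 → posterior Gamma(15, 28/5)
obs 5: x=3 → posterior Gamma(18, 33/5)
obs 6: x=6 → posterior Gamma(24, 38/5)
obs 7: x=1 → posterior Gamma(25, 43/5)
obs 8: x=2 → posterior Gamma(27, 48/5)
obs 9: x=6 → posterior Gamma(33, 53/5)
obs 10: x=0 → posterior Gamma(33, 58/5)
obs 11: x=5 → posterior Gamma(38, 63/5)
obs 12: x=6 → posterior Gamma(44, 68/5)
obs 13: x=5 → posterior Gamma(49, 73/5)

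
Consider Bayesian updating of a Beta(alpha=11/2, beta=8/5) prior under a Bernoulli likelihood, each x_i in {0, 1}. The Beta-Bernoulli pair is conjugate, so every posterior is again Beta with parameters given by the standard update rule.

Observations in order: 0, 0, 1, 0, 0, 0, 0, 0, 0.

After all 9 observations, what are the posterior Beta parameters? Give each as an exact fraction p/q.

obs 1: x=0 → posterior Beta(11/2, 13/5)
obs 2: x=0 → posterior Beta(11/2, 18/5)
obs 3: x=1 → posterior Beta(13/2, 18/5)
obs 4: x=0 → posterior Beta(13/2, 23/5)
obs 5: x=0 → posterior Beta(13/2, 28/5)
obs 6: x=0 → posterior Beta(13/2, 33/5)
obs 7: x=0 → posterior Beta(13/2, 38/5)
obs 8: x=0 → posterior Beta(13/2, 43/5)
obs 9: x=0 → posterior Beta(13/2, 48/5)

alpha=13/2, beta=48/5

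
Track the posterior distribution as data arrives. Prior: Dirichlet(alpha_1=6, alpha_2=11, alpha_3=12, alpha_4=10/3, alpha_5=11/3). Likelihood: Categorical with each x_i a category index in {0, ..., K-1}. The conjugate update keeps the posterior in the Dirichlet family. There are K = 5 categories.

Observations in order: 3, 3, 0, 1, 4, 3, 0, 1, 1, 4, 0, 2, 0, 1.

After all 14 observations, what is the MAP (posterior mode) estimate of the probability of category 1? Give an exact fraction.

14/45

obs 1: x=3 → posterior Dirichlet(6, 11, 12, 13/3, 11/3)
obs 2: x=3 → posterior Dirichlet(6, 11, 12, 16/3, 11/3)
obs 3: x=0 → posterior Dirichlet(7, 11, 12, 16/3, 11/3)
obs 4: x=1 → posterior Dirichlet(7, 12, 12, 16/3, 11/3)
obs 5: x=4 → posterior Dirichlet(7, 12, 12, 16/3, 14/3)
obs 6: x=3 → posterior Dirichlet(7, 12, 12, 19/3, 14/3)
obs 7: x=0 → posterior Dirichlet(8, 12, 12, 19/3, 14/3)
obs 8: x=1 → posterior Dirichlet(8, 13, 12, 19/3, 14/3)
obs 9: x=1 → posterior Dirichlet(8, 14, 12, 19/3, 14/3)
obs 10: x=4 → posterior Dirichlet(8, 14, 12, 19/3, 17/3)
obs 11: x=0 → posterior Dirichlet(9, 14, 12, 19/3, 17/3)
obs 12: x=2 → posterior Dirichlet(9, 14, 13, 19/3, 17/3)
obs 13: x=0 → posterior Dirichlet(10, 14, 13, 19/3, 17/3)
obs 14: x=1 → posterior Dirichlet(10, 15, 13, 19/3, 17/3)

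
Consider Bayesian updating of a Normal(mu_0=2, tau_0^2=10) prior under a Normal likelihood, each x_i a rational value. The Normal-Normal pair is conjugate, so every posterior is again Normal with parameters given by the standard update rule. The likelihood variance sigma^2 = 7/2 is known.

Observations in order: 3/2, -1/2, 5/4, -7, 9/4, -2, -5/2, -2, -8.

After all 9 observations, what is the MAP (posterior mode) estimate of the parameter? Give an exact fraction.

-326/187

obs 1: x=3/2 → posterior Normal(44/27, 70/27)
obs 2: x=-1/2 → posterior Normal(34/47, 70/47)
obs 3: x=5/4 → posterior Normal(59/67, 70/67)
obs 4: x=-7 → posterior Normal(-27/29, 70/87)
obs 5: x=9/4 → posterior Normal(-36/107, 70/107)
obs 6: x=-2 → posterior Normal(-76/127, 70/127)
obs 7: x=-5/2 → posterior Normal(-6/7, 10/21)
obs 8: x=-2 → posterior Normal(-166/167, 70/167)
obs 9: x=-8 → posterior Normal(-326/187, 70/187)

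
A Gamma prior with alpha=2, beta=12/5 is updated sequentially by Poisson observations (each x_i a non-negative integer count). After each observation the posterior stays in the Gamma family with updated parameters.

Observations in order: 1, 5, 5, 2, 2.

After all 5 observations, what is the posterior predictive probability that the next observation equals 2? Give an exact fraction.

194007374851064941046762439725/771780867396208113925388500992

obs 1: x=1 → posterior Gamma(3, 17/5)
obs 2: x=5 → posterior Gamma(8, 22/5)
obs 3: x=5 → posterior Gamma(13, 27/5)
obs 4: x=2 → posterior Gamma(15, 32/5)
obs 5: x=2 → posterior Gamma(17, 37/5)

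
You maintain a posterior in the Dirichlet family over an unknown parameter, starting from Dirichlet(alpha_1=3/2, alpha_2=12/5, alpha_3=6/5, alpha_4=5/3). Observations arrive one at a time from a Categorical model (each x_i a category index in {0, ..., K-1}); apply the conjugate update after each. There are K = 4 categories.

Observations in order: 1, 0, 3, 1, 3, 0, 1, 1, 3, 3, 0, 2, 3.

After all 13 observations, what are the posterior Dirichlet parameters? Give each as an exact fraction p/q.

obs 1: x=1 → posterior Dirichlet(3/2, 17/5, 6/5, 5/3)
obs 2: x=0 → posterior Dirichlet(5/2, 17/5, 6/5, 5/3)
obs 3: x=3 → posterior Dirichlet(5/2, 17/5, 6/5, 8/3)
obs 4: x=1 → posterior Dirichlet(5/2, 22/5, 6/5, 8/3)
obs 5: x=3 → posterior Dirichlet(5/2, 22/5, 6/5, 11/3)
obs 6: x=0 → posterior Dirichlet(7/2, 22/5, 6/5, 11/3)
obs 7: x=1 → posterior Dirichlet(7/2, 27/5, 6/5, 11/3)
obs 8: x=1 → posterior Dirichlet(7/2, 32/5, 6/5, 11/3)
obs 9: x=3 → posterior Dirichlet(7/2, 32/5, 6/5, 14/3)
obs 10: x=3 → posterior Dirichlet(7/2, 32/5, 6/5, 17/3)
obs 11: x=0 → posterior Dirichlet(9/2, 32/5, 6/5, 17/3)
obs 12: x=2 → posterior Dirichlet(9/2, 32/5, 11/5, 17/3)
obs 13: x=3 → posterior Dirichlet(9/2, 32/5, 11/5, 20/3)

alpha_1=9/2, alpha_2=32/5, alpha_3=11/5, alpha_4=20/3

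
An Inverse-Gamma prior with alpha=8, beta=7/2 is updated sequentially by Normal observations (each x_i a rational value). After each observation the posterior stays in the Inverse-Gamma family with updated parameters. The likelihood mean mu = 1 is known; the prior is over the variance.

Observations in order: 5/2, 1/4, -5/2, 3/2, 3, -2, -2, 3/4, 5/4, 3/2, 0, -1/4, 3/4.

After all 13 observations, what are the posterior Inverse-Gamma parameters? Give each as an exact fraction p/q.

obs 1: x=5/2 → posterior Inverse-Gamma(17/2, 37/8)
obs 2: x=1/4 → posterior Inverse-Gamma(9, 157/32)
obs 3: x=-5/2 → posterior Inverse-Gamma(19/2, 353/32)
obs 4: x=3/2 → posterior Inverse-Gamma(10, 357/32)
obs 5: x=3 → posterior Inverse-Gamma(21/2, 421/32)
obs 6: x=-2 → posterior Inverse-Gamma(11, 565/32)
obs 7: x=-2 → posterior Inverse-Gamma(23/2, 709/32)
obs 8: x=3/4 → posterior Inverse-Gamma(12, 355/16)
obs 9: x=5/4 → posterior Inverse-Gamma(25/2, 711/32)
obs 10: x=3/2 → posterior Inverse-Gamma(13, 715/32)
obs 11: x=0 → posterior Inverse-Gamma(27/2, 731/32)
obs 12: x=-1/4 → posterior Inverse-Gamma(14, 189/8)
obs 13: x=3/4 → posterior Inverse-Gamma(29/2, 757/32)

alpha=29/2, beta=757/32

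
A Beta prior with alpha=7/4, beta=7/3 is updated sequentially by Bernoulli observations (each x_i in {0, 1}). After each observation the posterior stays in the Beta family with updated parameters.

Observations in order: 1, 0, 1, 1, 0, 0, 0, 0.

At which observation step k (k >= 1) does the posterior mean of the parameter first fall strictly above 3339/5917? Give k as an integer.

k = 4

obs 1: x=1 → posterior Beta(11/4, 7/3)
obs 2: x=0 → posterior Beta(11/4, 10/3)
obs 3: x=1 → posterior Beta(15/4, 10/3)
obs 4: x=1 → posterior Beta(19/4, 10/3)
obs 5: x=0 → posterior Beta(19/4, 13/3)
obs 6: x=0 → posterior Beta(19/4, 16/3)
obs 7: x=0 → posterior Beta(19/4, 19/3)
obs 8: x=0 → posterior Beta(19/4, 22/3)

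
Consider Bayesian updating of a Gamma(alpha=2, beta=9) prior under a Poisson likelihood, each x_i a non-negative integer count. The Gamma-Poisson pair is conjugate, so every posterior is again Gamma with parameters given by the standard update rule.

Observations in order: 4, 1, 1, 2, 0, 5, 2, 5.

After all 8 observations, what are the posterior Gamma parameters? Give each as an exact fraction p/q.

alpha=22, beta=17

obs 1: x=4 → posterior Gamma(6, 10)
obs 2: x=1 → posterior Gamma(7, 11)
obs 3: x=1 → posterior Gamma(8, 12)
obs 4: x=2 → posterior Gamma(10, 13)
obs 5: x=0 → posterior Gamma(10, 14)
obs 6: x=5 → posterior Gamma(15, 15)
obs 7: x=2 → posterior Gamma(17, 16)
obs 8: x=5 → posterior Gamma(22, 17)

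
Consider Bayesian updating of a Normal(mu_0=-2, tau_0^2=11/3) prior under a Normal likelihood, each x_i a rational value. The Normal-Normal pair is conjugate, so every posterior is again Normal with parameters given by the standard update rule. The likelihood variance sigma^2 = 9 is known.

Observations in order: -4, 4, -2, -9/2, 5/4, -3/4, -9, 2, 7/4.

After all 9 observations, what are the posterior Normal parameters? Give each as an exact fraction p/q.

obs 1: x=-4 → posterior Normal(-49/19, 99/38)
obs 2: x=4 → posterior Normal(-54/49, 99/49)
obs 3: x=-2 → posterior Normal(-19/15, 33/20)
obs 4: x=-9/2 → posterior Normal(-251/142, 99/71)
obs 5: x=5/4 → posterior Normal(-447/328, 99/82)
obs 6: x=-3/4 → posterior Normal(-40/31, 33/31)
obs 7: x=-9 → posterior Normal(-219/104, 99/104)
obs 8: x=2 → posterior Normal(-197/115, 99/115)
obs 9: x=7/4 → posterior Normal(-79/56, 11/14)

mu_0=-79/56, tau_0^2=11/14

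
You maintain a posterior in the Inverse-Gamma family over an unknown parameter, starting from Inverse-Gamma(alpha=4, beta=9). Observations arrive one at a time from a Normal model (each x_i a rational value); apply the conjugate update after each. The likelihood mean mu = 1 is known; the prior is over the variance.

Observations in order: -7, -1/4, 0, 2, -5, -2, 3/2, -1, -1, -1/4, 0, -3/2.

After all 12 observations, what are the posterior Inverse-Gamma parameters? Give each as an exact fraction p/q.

obs 1: x=-7 → posterior Inverse-Gamma(9/2, 41)
obs 2: x=-1/4 → posterior Inverse-Gamma(5, 1337/32)
obs 3: x=0 → posterior Inverse-Gamma(11/2, 1353/32)
obs 4: x=2 → posterior Inverse-Gamma(6, 1369/32)
obs 5: x=-5 → posterior Inverse-Gamma(13/2, 1945/32)
obs 6: x=-2 → posterior Inverse-Gamma(7, 2089/32)
obs 7: x=3/2 → posterior Inverse-Gamma(15/2, 2093/32)
obs 8: x=-1 → posterior Inverse-Gamma(8, 2157/32)
obs 9: x=-1 → posterior Inverse-Gamma(17/2, 2221/32)
obs 10: x=-1/4 → posterior Inverse-Gamma(9, 1123/16)
obs 11: x=0 → posterior Inverse-Gamma(19/2, 1131/16)
obs 12: x=-3/2 → posterior Inverse-Gamma(10, 1181/16)

alpha=10, beta=1181/16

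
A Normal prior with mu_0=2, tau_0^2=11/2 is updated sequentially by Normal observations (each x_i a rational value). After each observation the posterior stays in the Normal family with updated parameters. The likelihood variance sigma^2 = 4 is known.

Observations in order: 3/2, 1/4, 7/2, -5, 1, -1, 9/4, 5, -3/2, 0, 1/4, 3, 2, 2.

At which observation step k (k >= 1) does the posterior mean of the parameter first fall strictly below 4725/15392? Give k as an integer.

k = 6

obs 1: x=3/2 → posterior Normal(65/38, 44/19)
obs 2: x=1/4 → posterior Normal(47/40, 22/15)
obs 3: x=7/2 → posterior Normal(295/164, 44/41)
obs 4: x=-5 → posterior Normal(75/208, 11/13)
obs 5: x=1 → posterior Normal(17/36, 44/63)
obs 6: x=-1 → posterior Normal(75/296, 22/37)
obs 7: x=9/4 → posterior Normal(87/170, 44/85)
obs 8: x=5 → posterior Normal(197/192, 11/24)
obs 9: x=-3/2 → posterior Normal(82/107, 44/107)
obs 10: x=0 → posterior Normal(41/59, 22/59)
obs 11: x=1/4 → posterior Normal(113/172, 44/129)
obs 12: x=3 → posterior Normal(471/560, 11/35)
obs 13: x=2 → posterior Normal(559/604, 44/151)
obs 14: x=2 → posterior Normal(647/648, 22/81)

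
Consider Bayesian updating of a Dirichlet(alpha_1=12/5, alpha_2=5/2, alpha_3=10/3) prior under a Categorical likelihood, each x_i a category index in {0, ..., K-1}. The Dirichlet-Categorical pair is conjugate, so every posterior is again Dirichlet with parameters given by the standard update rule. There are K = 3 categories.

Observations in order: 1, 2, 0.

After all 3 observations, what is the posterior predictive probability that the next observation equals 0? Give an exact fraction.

102/337

obs 1: x=1 → posterior Dirichlet(12/5, 7/2, 10/3)
obs 2: x=2 → posterior Dirichlet(12/5, 7/2, 13/3)
obs 3: x=0 → posterior Dirichlet(17/5, 7/2, 13/3)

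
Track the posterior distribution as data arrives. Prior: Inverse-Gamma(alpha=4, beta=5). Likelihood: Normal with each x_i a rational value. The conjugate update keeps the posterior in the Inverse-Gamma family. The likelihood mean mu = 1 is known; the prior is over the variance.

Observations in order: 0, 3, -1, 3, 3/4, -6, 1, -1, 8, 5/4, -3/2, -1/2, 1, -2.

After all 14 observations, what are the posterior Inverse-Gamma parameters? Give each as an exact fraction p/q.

obs 1: x=0 → posterior Inverse-Gamma(9/2, 11/2)
obs 2: x=3 → posterior Inverse-Gamma(5, 15/2)
obs 3: x=-1 → posterior Inverse-Gamma(11/2, 19/2)
obs 4: x=3 → posterior Inverse-Gamma(6, 23/2)
obs 5: x=3/4 → posterior Inverse-Gamma(13/2, 369/32)
obs 6: x=-6 → posterior Inverse-Gamma(7, 1153/32)
obs 7: x=1 → posterior Inverse-Gamma(15/2, 1153/32)
obs 8: x=-1 → posterior Inverse-Gamma(8, 1217/32)
obs 9: x=8 → posterior Inverse-Gamma(17/2, 2001/32)
obs 10: x=5/4 → posterior Inverse-Gamma(9, 1001/16)
obs 11: x=-3/2 → posterior Inverse-Gamma(19/2, 1051/16)
obs 12: x=-1/2 → posterior Inverse-Gamma(10, 1069/16)
obs 13: x=1 → posterior Inverse-Gamma(21/2, 1069/16)
obs 14: x=-2 → posterior Inverse-Gamma(11, 1141/16)

alpha=11, beta=1141/16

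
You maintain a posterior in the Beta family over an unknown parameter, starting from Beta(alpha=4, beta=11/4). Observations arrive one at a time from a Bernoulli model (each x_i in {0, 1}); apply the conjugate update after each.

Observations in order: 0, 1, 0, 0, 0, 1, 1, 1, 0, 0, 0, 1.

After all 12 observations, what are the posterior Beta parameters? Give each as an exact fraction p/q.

alpha=9, beta=39/4

obs 1: x=0 → posterior Beta(4, 15/4)
obs 2: x=1 → posterior Beta(5, 15/4)
obs 3: x=0 → posterior Beta(5, 19/4)
obs 4: x=0 → posterior Beta(5, 23/4)
obs 5: x=0 → posterior Beta(5, 27/4)
obs 6: x=1 → posterior Beta(6, 27/4)
obs 7: x=1 → posterior Beta(7, 27/4)
obs 8: x=1 → posterior Beta(8, 27/4)
obs 9: x=0 → posterior Beta(8, 31/4)
obs 10: x=0 → posterior Beta(8, 35/4)
obs 11: x=0 → posterior Beta(8, 39/4)
obs 12: x=1 → posterior Beta(9, 39/4)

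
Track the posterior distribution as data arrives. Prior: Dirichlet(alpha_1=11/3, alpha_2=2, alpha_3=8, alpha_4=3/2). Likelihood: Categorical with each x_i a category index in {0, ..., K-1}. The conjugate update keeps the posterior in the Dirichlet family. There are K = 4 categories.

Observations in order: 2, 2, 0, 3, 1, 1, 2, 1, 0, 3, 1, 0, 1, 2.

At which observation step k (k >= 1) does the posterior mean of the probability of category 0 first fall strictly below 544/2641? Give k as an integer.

obs 1: x=2 → posterior Dirichlet(11/3, 2, 9, 3/2)
obs 2: x=2 → posterior Dirichlet(11/3, 2, 10, 3/2)
obs 3: x=0 → posterior Dirichlet(14/3, 2, 10, 3/2)
obs 4: x=3 → posterior Dirichlet(14/3, 2, 10, 5/2)
obs 5: x=1 → posterior Dirichlet(14/3, 3, 10, 5/2)
obs 6: x=1 → posterior Dirichlet(14/3, 4, 10, 5/2)
obs 7: x=2 → posterior Dirichlet(14/3, 4, 11, 5/2)
obs 8: x=1 → posterior Dirichlet(14/3, 5, 11, 5/2)
obs 9: x=0 → posterior Dirichlet(17/3, 5, 11, 5/2)
obs 10: x=3 → posterior Dirichlet(17/3, 5, 11, 7/2)
obs 11: x=1 → posterior Dirichlet(17/3, 6, 11, 7/2)
obs 12: x=0 → posterior Dirichlet(20/3, 6, 11, 7/2)
obs 13: x=1 → posterior Dirichlet(20/3, 7, 11, 7/2)
obs 14: x=2 → posterior Dirichlet(20/3, 7, 12, 7/2)

k = 8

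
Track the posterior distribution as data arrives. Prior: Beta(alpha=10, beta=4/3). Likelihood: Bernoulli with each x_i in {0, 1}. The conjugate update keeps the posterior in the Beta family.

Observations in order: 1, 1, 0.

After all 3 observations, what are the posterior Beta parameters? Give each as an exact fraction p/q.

alpha=12, beta=7/3

obs 1: x=1 → posterior Beta(11, 4/3)
obs 2: x=1 → posterior Beta(12, 4/3)
obs 3: x=0 → posterior Beta(12, 7/3)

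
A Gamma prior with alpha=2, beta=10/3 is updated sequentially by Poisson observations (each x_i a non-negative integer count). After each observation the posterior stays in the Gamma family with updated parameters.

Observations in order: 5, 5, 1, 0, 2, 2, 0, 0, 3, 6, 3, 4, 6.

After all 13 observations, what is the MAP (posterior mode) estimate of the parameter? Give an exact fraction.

obs 1: x=5 → posterior Gamma(7, 13/3)
obs 2: x=5 → posterior Gamma(12, 16/3)
obs 3: x=1 → posterior Gamma(13, 19/3)
obs 4: x=0 → posterior Gamma(13, 22/3)
obs 5: x=2 → posterior Gamma(15, 25/3)
obs 6: x=2 → posterior Gamma(17, 28/3)
obs 7: x=0 → posterior Gamma(17, 31/3)
obs 8: x=0 → posterior Gamma(17, 34/3)
obs 9: x=3 → posterior Gamma(20, 37/3)
obs 10: x=6 → posterior Gamma(26, 40/3)
obs 11: x=3 → posterior Gamma(29, 43/3)
obs 12: x=4 → posterior Gamma(33, 46/3)
obs 13: x=6 → posterior Gamma(39, 49/3)

114/49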